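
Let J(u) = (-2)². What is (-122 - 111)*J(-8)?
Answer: -932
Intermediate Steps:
J(u) = 4
(-122 - 111)*J(-8) = (-122 - 111)*4 = -233*4 = -932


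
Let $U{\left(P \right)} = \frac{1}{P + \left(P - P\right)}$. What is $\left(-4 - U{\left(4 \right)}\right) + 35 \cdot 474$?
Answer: $\frac{66343}{4} \approx 16586.0$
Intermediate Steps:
$U{\left(P \right)} = \frac{1}{P}$ ($U{\left(P \right)} = \frac{1}{P + 0} = \frac{1}{P}$)
$\left(-4 - U{\left(4 \right)}\right) + 35 \cdot 474 = \left(-4 - \frac{1}{4}\right) + 35 \cdot 474 = \left(-4 - \frac{1}{4}\right) + 16590 = - \frac{17}{4} + 16590 = \frac{66343}{4}$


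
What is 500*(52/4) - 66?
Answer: 6434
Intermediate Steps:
500*(52/4) - 66 = 500*(52*(¼)) - 66 = 500*13 - 66 = 6500 - 66 = 6434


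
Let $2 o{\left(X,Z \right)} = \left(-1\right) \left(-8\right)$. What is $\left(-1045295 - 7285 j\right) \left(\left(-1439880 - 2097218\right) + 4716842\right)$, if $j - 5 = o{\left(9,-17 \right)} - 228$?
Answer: $649000769280$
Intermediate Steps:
$o{\left(X,Z \right)} = 4$ ($o{\left(X,Z \right)} = \frac{\left(-1\right) \left(-8\right)}{2} = \frac{1}{2} \cdot 8 = 4$)
$j = -219$ ($j = 5 + \left(4 - 228\right) = 5 - 224 = -219$)
$\left(-1045295 - 7285 j\right) \left(\left(-1439880 - 2097218\right) + 4716842\right) = \left(-1045295 - -1595415\right) \left(\left(-1439880 - 2097218\right) + 4716842\right) = \left(-1045295 + 1595415\right) \left(-3537098 + 4716842\right) = 550120 \cdot 1179744 = 649000769280$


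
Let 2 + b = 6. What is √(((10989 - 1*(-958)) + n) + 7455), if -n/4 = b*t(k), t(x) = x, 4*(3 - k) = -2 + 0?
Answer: √19346 ≈ 139.09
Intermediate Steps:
k = 7/2 (k = 3 - (-2 + 0)/4 = 3 - ¼*(-2) = 3 + ½ = 7/2 ≈ 3.5000)
b = 4 (b = -2 + 6 = 4)
n = -56 (n = -16*7/2 = -4*14 = -56)
√(((10989 - 1*(-958)) + n) + 7455) = √(((10989 - 1*(-958)) - 56) + 7455) = √(((10989 + 958) - 56) + 7455) = √((11947 - 56) + 7455) = √(11891 + 7455) = √19346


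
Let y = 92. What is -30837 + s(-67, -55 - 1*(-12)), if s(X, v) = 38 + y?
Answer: -30707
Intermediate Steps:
s(X, v) = 130 (s(X, v) = 38 + 92 = 130)
-30837 + s(-67, -55 - 1*(-12)) = -30837 + 130 = -30707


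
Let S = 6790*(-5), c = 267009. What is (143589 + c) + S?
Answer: 376648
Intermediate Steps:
S = -33950
(143589 + c) + S = (143589 + 267009) - 33950 = 410598 - 33950 = 376648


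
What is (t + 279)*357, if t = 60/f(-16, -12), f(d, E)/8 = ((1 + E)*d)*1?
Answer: 35065611/352 ≈ 99618.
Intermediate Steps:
f(d, E) = 8*d*(1 + E) (f(d, E) = 8*(((1 + E)*d)*1) = 8*((d*(1 + E))*1) = 8*(d*(1 + E)) = 8*d*(1 + E))
t = 15/352 (t = 60/((8*(-16)*(1 - 12))) = 60/((8*(-16)*(-11))) = 60/1408 = 60*(1/1408) = 15/352 ≈ 0.042614)
(t + 279)*357 = (15/352 + 279)*357 = (98223/352)*357 = 35065611/352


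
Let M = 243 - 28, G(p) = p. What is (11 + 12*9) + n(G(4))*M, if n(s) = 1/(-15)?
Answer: 314/3 ≈ 104.67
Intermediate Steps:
n(s) = -1/15
M = 215
(11 + 12*9) + n(G(4))*M = (11 + 12*9) - 1/15*215 = (11 + 108) - 43/3 = 119 - 43/3 = 314/3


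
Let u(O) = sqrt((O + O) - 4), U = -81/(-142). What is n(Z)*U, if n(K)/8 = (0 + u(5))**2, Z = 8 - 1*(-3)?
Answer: 1944/71 ≈ 27.380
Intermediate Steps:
Z = 11 (Z = 8 + 3 = 11)
U = 81/142 (U = -81*(-1/142) = 81/142 ≈ 0.57042)
u(O) = sqrt(-4 + 2*O) (u(O) = sqrt(2*O - 4) = sqrt(-4 + 2*O))
n(K) = 48 (n(K) = 8*(0 + sqrt(-4 + 2*5))**2 = 8*(0 + sqrt(-4 + 10))**2 = 8*(0 + sqrt(6))**2 = 8*(sqrt(6))**2 = 8*6 = 48)
n(Z)*U = 48*(81/142) = 1944/71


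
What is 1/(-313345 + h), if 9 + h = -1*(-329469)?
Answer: 1/16115 ≈ 6.2054e-5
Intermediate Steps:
h = 329460 (h = -9 - 1*(-329469) = -9 + 329469 = 329460)
1/(-313345 + h) = 1/(-313345 + 329460) = 1/16115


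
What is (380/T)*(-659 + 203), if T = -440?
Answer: 4332/11 ≈ 393.82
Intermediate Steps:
(380/T)*(-659 + 203) = (380/(-440))*(-659 + 203) = (380*(-1/440))*(-456) = -19/22*(-456) = 4332/11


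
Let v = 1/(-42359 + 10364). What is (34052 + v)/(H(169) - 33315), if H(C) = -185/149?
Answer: -162334567111/158827019400 ≈ -1.0221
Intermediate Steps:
H(C) = -185/149 (H(C) = -185*1/149 = -185/149)
v = -1/31995 (v = 1/(-31995) = -1/31995 ≈ -3.1255e-5)
(34052 + v)/(H(169) - 33315) = (34052 - 1/31995)/(-185/149 - 33315) = 1089493739/(31995*(-4964120/149)) = (1089493739/31995)*(-149/4964120) = -162334567111/158827019400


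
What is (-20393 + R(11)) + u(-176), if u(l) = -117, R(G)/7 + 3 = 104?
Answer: -19803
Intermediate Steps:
R(G) = 707 (R(G) = -21 + 7*104 = -21 + 728 = 707)
(-20393 + R(11)) + u(-176) = (-20393 + 707) - 117 = -19686 - 117 = -19803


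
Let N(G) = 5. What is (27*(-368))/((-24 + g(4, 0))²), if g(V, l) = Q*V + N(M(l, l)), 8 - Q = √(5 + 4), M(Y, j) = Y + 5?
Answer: -9936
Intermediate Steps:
M(Y, j) = 5 + Y
Q = 5 (Q = 8 - √(5 + 4) = 8 - √9 = 8 - 1*3 = 8 - 3 = 5)
g(V, l) = 5 + 5*V (g(V, l) = 5*V + 5 = 5 + 5*V)
(27*(-368))/((-24 + g(4, 0))²) = (27*(-368))/((-24 + (5 + 5*4))²) = -9936/(-24 + (5 + 20))² = -9936/(-24 + 25)² = -9936/(1²) = -9936/1 = -9936*1 = -9936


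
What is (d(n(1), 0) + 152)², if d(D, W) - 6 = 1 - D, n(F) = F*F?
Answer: 24964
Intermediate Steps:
n(F) = F²
d(D, W) = 7 - D (d(D, W) = 6 + (1 - D) = 7 - D)
(d(n(1), 0) + 152)² = ((7 - 1*1²) + 152)² = ((7 - 1*1) + 152)² = ((7 - 1) + 152)² = (6 + 152)² = 158² = 24964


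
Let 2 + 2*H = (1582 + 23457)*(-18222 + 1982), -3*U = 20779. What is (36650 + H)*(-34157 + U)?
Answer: 25054263820750/3 ≈ 8.3514e+12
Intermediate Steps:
U = -20779/3 (U = -1/3*20779 = -20779/3 ≈ -6926.3)
H = -203316681 (H = -1 + ((1582 + 23457)*(-18222 + 1982))/2 = -1 + (25039*(-16240))/2 = -1 + (1/2)*(-406633360) = -1 - 203316680 = -203316681)
(36650 + H)*(-34157 + U) = (36650 - 203316681)*(-34157 - 20779/3) = -203280031*(-123250/3) = 25054263820750/3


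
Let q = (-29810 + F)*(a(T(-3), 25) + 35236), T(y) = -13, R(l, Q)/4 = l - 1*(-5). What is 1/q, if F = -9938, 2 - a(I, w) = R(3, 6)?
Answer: -1/1399368088 ≈ -7.1461e-10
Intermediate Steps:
R(l, Q) = 20 + 4*l (R(l, Q) = 4*(l - 1*(-5)) = 4*(l + 5) = 4*(5 + l) = 20 + 4*l)
a(I, w) = -30 (a(I, w) = 2 - (20 + 4*3) = 2 - (20 + 12) = 2 - 1*32 = 2 - 32 = -30)
q = -1399368088 (q = (-29810 - 9938)*(-30 + 35236) = -39748*35206 = -1399368088)
1/q = 1/(-1399368088) = -1/1399368088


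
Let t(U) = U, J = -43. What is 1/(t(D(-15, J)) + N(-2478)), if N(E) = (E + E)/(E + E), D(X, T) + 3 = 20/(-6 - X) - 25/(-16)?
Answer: 144/257 ≈ 0.56031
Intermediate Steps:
D(X, T) = -23/16 + 20/(-6 - X) (D(X, T) = -3 + (20/(-6 - X) - 25/(-16)) = -3 + (20/(-6 - X) - 25*(-1/16)) = -3 + (20/(-6 - X) + 25/16) = -3 + (25/16 + 20/(-6 - X)) = -23/16 + 20/(-6 - X))
N(E) = 1 (N(E) = (2*E)/((2*E)) = (2*E)*(1/(2*E)) = 1)
1/(t(D(-15, J)) + N(-2478)) = 1/((-458 - 23*(-15))/(16*(6 - 15)) + 1) = 1/((1/16)*(-458 + 345)/(-9) + 1) = 1/((1/16)*(-1/9)*(-113) + 1) = 1/(113/144 + 1) = 1/(257/144) = 144/257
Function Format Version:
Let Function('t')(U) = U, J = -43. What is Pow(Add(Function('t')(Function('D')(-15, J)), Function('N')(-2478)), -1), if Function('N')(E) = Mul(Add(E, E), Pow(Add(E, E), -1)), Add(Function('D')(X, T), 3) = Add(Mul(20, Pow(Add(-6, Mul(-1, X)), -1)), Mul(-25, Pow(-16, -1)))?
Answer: Rational(144, 257) ≈ 0.56031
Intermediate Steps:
Function('D')(X, T) = Add(Rational(-23, 16), Mul(20, Pow(Add(-6, Mul(-1, X)), -1))) (Function('D')(X, T) = Add(-3, Add(Mul(20, Pow(Add(-6, Mul(-1, X)), -1)), Mul(-25, Pow(-16, -1)))) = Add(-3, Add(Mul(20, Pow(Add(-6, Mul(-1, X)), -1)), Mul(-25, Rational(-1, 16)))) = Add(-3, Add(Mul(20, Pow(Add(-6, Mul(-1, X)), -1)), Rational(25, 16))) = Add(-3, Add(Rational(25, 16), Mul(20, Pow(Add(-6, Mul(-1, X)), -1)))) = Add(Rational(-23, 16), Mul(20, Pow(Add(-6, Mul(-1, X)), -1))))
Function('N')(E) = 1 (Function('N')(E) = Mul(Mul(2, E), Pow(Mul(2, E), -1)) = Mul(Mul(2, E), Mul(Rational(1, 2), Pow(E, -1))) = 1)
Pow(Add(Function('t')(Function('D')(-15, J)), Function('N')(-2478)), -1) = Pow(Add(Mul(Rational(1, 16), Pow(Add(6, -15), -1), Add(-458, Mul(-23, -15))), 1), -1) = Pow(Add(Mul(Rational(1, 16), Pow(-9, -1), Add(-458, 345)), 1), -1) = Pow(Add(Mul(Rational(1, 16), Rational(-1, 9), -113), 1), -1) = Pow(Add(Rational(113, 144), 1), -1) = Pow(Rational(257, 144), -1) = Rational(144, 257)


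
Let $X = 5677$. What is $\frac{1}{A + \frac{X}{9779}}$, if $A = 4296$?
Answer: $\frac{1397}{6002323} \approx 0.00023274$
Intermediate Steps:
$\frac{1}{A + \frac{X}{9779}} = \frac{1}{4296 + \frac{5677}{9779}} = \frac{1}{4296 + 5677 \cdot \frac{1}{9779}} = \frac{1}{4296 + \frac{811}{1397}} = \frac{1}{\frac{6002323}{1397}} = \frac{1397}{6002323}$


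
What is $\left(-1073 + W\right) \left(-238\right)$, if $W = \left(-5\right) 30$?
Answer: $291074$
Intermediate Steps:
$W = -150$
$\left(-1073 + W\right) \left(-238\right) = \left(-1073 - 150\right) \left(-238\right) = \left(-1223\right) \left(-238\right) = 291074$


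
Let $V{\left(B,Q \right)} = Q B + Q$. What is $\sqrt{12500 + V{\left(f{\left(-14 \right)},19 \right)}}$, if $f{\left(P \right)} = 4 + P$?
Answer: $\sqrt{12329} \approx 111.04$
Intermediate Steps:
$V{\left(B,Q \right)} = Q + B Q$ ($V{\left(B,Q \right)} = B Q + Q = Q + B Q$)
$\sqrt{12500 + V{\left(f{\left(-14 \right)},19 \right)}} = \sqrt{12500 + 19 \left(1 + \left(4 - 14\right)\right)} = \sqrt{12500 + 19 \left(1 - 10\right)} = \sqrt{12500 + 19 \left(-9\right)} = \sqrt{12500 - 171} = \sqrt{12329}$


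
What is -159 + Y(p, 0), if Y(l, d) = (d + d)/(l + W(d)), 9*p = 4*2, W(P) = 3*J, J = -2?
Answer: -159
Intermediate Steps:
W(P) = -6 (W(P) = 3*(-2) = -6)
p = 8/9 (p = (4*2)/9 = (⅑)*8 = 8/9 ≈ 0.88889)
Y(l, d) = 2*d/(-6 + l) (Y(l, d) = (d + d)/(l - 6) = (2*d)/(-6 + l) = 2*d/(-6 + l))
-159 + Y(p, 0) = -159 + 2*0/(-6 + 8/9) = -159 + 2*0/(-46/9) = -159 + 2*0*(-9/46) = -159 + 0 = -159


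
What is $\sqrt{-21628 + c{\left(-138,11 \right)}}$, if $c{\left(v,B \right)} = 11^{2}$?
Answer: $i \sqrt{21507} \approx 146.65 i$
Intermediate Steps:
$c{\left(v,B \right)} = 121$
$\sqrt{-21628 + c{\left(-138,11 \right)}} = \sqrt{-21628 + 121} = \sqrt{-21507} = i \sqrt{21507}$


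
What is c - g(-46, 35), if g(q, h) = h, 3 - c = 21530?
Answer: -21562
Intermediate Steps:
c = -21527 (c = 3 - 1*21530 = 3 - 21530 = -21527)
c - g(-46, 35) = -21527 - 1*35 = -21527 - 35 = -21562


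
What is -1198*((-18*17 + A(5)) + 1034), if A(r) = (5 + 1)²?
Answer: -915272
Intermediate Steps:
A(r) = 36 (A(r) = 6² = 36)
-1198*((-18*17 + A(5)) + 1034) = -1198*((-18*17 + 36) + 1034) = -1198*((-306 + 36) + 1034) = -1198*(-270 + 1034) = -1198*764 = -915272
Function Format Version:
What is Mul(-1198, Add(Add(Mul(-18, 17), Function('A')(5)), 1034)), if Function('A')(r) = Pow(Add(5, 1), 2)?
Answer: -915272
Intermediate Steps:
Function('A')(r) = 36 (Function('A')(r) = Pow(6, 2) = 36)
Mul(-1198, Add(Add(Mul(-18, 17), Function('A')(5)), 1034)) = Mul(-1198, Add(Add(Mul(-18, 17), 36), 1034)) = Mul(-1198, Add(Add(-306, 36), 1034)) = Mul(-1198, Add(-270, 1034)) = Mul(-1198, 764) = -915272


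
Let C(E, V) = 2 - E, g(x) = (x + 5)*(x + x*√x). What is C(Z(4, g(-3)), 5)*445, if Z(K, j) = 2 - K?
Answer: 1780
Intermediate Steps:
g(x) = (5 + x)*(x + x^(3/2))
C(Z(4, g(-3)), 5)*445 = (2 - (2 - 1*4))*445 = (2 - (2 - 4))*445 = (2 - 1*(-2))*445 = (2 + 2)*445 = 4*445 = 1780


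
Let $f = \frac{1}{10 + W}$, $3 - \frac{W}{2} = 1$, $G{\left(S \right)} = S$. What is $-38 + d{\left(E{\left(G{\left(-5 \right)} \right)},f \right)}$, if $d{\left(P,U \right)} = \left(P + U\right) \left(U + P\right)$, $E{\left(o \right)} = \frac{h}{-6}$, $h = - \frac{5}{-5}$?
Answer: $- \frac{16754}{441} \approx -37.991$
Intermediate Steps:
$h = 1$ ($h = \left(-5\right) \left(- \frac{1}{5}\right) = 1$)
$W = 4$ ($W = 6 - 2 = 4$)
$E{\left(o \right)} = - \frac{1}{6}$ ($E{\left(o \right)} = 1 \frac{1}{-6} = 1 \left(- \frac{1}{6}\right) = - \frac{1}{6}$)
$f = \frac{1}{14}$ ($f = \frac{1}{10 + 4} = \frac{1}{14} \approx 0.071429$)
$d{\left(P,U \right)} = \left(P + U\right)^{2}$ ($d{\left(P,U \right)} = \left(P + U\right) \left(P + U\right) = \left(P + U\right)^{2}$)
$-38 + d{\left(E{\left(G{\left(-5 \right)} \right)},f \right)} = -38 + \left(- \frac{1}{6} + \frac{1}{14}\right)^{2} = -38 + \left(- \frac{2}{21}\right)^{2} = -38 + \frac{4}{441} = - \frac{16754}{441}$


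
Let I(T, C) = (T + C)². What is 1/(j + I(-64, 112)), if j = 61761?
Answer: 1/64065 ≈ 1.5609e-5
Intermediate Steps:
I(T, C) = (C + T)²
1/(j + I(-64, 112)) = 1/(61761 + (112 - 64)²) = 1/(61761 + 48²) = 1/(61761 + 2304) = 1/64065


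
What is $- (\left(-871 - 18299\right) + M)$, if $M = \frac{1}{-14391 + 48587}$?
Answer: $\frac{655537319}{34196} \approx 19170.0$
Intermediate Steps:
$M = \frac{1}{34196} \approx 2.9243 \cdot 10^{-5}$
$- (\left(-871 - 18299\right) + M) = - (\left(-871 - 18299\right) + \frac{1}{34196}) = - (-19170 + \frac{1}{34196}) = \left(-1\right) \left(- \frac{655537319}{34196}\right) = \frac{655537319}{34196}$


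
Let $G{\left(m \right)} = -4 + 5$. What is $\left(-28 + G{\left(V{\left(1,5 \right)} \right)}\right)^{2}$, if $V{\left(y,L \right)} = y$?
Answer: $729$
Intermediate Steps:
$G{\left(m \right)} = 1$
$\left(-28 + G{\left(V{\left(1,5 \right)} \right)}\right)^{2} = \left(-28 + 1\right)^{2} = \left(-27\right)^{2} = 729$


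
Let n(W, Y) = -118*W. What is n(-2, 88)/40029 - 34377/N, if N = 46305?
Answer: -21669031/29421315 ≈ -0.73651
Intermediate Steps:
n(-2, 88)/40029 - 34377/N = -118*(-2)/40029 - 34377/46305 = 236*(1/40029) - 34377*1/46305 = 236/40029 - 1637/2205 = -21669031/29421315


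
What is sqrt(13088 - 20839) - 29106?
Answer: -29106 + I*sqrt(7751) ≈ -29106.0 + 88.04*I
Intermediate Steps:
sqrt(13088 - 20839) - 29106 = sqrt(-7751) - 29106 = I*sqrt(7751) - 29106 = -29106 + I*sqrt(7751)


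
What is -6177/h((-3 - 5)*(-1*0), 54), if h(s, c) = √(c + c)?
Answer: -2059*√3/6 ≈ -594.38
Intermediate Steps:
h(s, c) = √2*√c (h(s, c) = √(2*c) = √2*√c)
-6177/h((-3 - 5)*(-1*0), 54) = -6177*√3/18 = -2059*√3/6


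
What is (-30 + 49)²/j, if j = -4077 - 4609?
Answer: -361/8686 ≈ -0.041561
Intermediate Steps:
j = -8686
(-30 + 49)²/j = (-30 + 49)²/(-8686) = 19²*(-1/8686) = 361*(-1/8686) = -361/8686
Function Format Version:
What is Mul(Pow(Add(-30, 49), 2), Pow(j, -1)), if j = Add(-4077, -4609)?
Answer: Rational(-361, 8686) ≈ -0.041561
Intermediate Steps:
j = -8686
Mul(Pow(Add(-30, 49), 2), Pow(j, -1)) = Mul(Pow(Add(-30, 49), 2), Pow(-8686, -1)) = Mul(Pow(19, 2), Rational(-1, 8686)) = Mul(361, Rational(-1, 8686)) = Rational(-361, 8686)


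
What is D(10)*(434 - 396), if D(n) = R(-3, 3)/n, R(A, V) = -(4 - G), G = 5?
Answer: 19/5 ≈ 3.8000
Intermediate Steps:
R(A, V) = 1 (R(A, V) = -(4 - 1*5) = -(4 - 5) = -1*(-1) = 1)
D(n) = 1/n
D(10)*(434 - 396) = (434 - 396)/10 = (⅒)*38 = 19/5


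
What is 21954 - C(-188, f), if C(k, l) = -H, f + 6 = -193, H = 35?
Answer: 21989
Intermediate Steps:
f = -199 (f = -6 - 193 = -199)
C(k, l) = -35 (C(k, l) = -1*35 = -35)
21954 - C(-188, f) = 21954 - 1*(-35) = 21954 + 35 = 21989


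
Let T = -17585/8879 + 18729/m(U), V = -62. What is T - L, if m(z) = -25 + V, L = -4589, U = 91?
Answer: 1125684637/257491 ≈ 4371.7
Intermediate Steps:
m(z) = -87 (m(z) = -25 - 62 = -87)
T = -55941562/257491 (T = -17585/8879 + 18729/(-87) = -17585*1/8879 + 18729*(-1/87) = -17585/8879 - 6243/29 = -55941562/257491 ≈ -217.26)
T - L = -55941562/257491 - 1*(-4589) = -55941562/257491 + 4589 = 1125684637/257491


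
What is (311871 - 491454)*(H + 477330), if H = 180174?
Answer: -118076540832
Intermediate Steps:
(311871 - 491454)*(H + 477330) = (311871 - 491454)*(180174 + 477330) = -179583*657504 = -118076540832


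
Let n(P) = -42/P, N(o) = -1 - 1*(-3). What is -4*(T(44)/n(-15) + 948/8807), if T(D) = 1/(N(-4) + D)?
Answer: -654547/1417927 ≈ -0.46162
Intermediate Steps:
N(o) = 2 (N(o) = -1 + 3 = 2)
T(D) = 1/(2 + D)
-4*(T(44)/n(-15) + 948/8807) = -4*(1/((2 + 44)*((-42/(-15)))) + 948/8807) = -4*(1/(46*((-42*(-1/15)))) + 948*(1/8807)) = -4*(1/(46*(14/5)) + 948/8807) = -4*((1/46)*(5/14) + 948/8807) = -4*(5/644 + 948/8807) = -4*654547/5671708 = -654547/1417927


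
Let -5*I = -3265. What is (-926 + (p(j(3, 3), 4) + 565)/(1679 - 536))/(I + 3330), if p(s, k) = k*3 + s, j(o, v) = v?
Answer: -1057838/4552569 ≈ -0.23236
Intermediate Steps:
I = 653 (I = -⅕*(-3265) = 653)
p(s, k) = s + 3*k (p(s, k) = 3*k + s = s + 3*k)
(-926 + (p(j(3, 3), 4) + 565)/(1679 - 536))/(I + 3330) = (-926 + ((3 + 3*4) + 565)/(1679 - 536))/(653 + 3330) = (-926 + ((3 + 12) + 565)/1143)/3983 = (-926 + (15 + 565)*(1/1143))*(1/3983) = (-926 + 580*(1/1143))*(1/3983) = (-926 + 580/1143)*(1/3983) = -1057838/1143*1/3983 = -1057838/4552569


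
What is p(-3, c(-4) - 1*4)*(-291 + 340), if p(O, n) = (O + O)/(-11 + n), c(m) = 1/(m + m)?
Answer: 2352/121 ≈ 19.438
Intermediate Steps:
c(m) = 1/(2*m)
p(O, n) = 2*O/(-11 + n) (p(O, n) = (2*O)/(-11 + n) = 2*O/(-11 + n))
p(-3, c(-4) - 1*4)*(-291 + 340) = (2*(-3)/(-11 + ((½)/(-4) - 1*4)))*(-291 + 340) = (2*(-3)/(-11 + ((½)*(-¼) - 4)))*49 = (2*(-3)/(-11 + (-⅛ - 4)))*49 = (2*(-3)/(-11 - 33/8))*49 = (2*(-3)/(-121/8))*49 = (2*(-3)*(-8/121))*49 = (48/121)*49 = 2352/121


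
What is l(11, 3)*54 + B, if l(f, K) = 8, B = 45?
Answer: 477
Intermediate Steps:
l(11, 3)*54 + B = 8*54 + 45 = 432 + 45 = 477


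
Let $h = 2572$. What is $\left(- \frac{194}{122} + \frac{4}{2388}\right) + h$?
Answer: $\frac{93606676}{36417} \approx 2570.4$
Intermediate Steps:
$\left(- \frac{194}{122} + \frac{4}{2388}\right) + h = \left(- \frac{194}{122} + \frac{4}{2388}\right) + 2572 = \left(\left(-194\right) \frac{1}{122} + 4 \cdot \frac{1}{2388}\right) + 2572 = \left(- \frac{97}{61} + \frac{1}{597}\right) + 2572 = - \frac{57848}{36417} + 2572 = \frac{93606676}{36417}$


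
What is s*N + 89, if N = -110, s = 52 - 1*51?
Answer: -21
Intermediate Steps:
s = 1 (s = 52 - 51 = 1)
s*N + 89 = 1*(-110) + 89 = -110 + 89 = -21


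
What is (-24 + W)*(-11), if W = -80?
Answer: 1144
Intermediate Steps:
(-24 + W)*(-11) = (-24 - 80)*(-11) = -104*(-11) = 1144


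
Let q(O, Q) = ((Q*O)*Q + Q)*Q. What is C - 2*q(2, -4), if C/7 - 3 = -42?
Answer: -49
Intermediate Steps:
C = -273 (C = 21 + 7*(-42) = 21 - 294 = -273)
q(O, Q) = Q*(Q + O*Q²) (q(O, Q) = ((O*Q)*Q + Q)*Q = (O*Q² + Q)*Q = (Q + O*Q²)*Q = Q*(Q + O*Q²))
C - 2*q(2, -4) = -273 - 2*(-4)²*(1 + 2*(-4)) = -273 - 32*(1 - 8) = -273 - 32*(-7) = -273 - 2*(-112) = -273 + 224 = -49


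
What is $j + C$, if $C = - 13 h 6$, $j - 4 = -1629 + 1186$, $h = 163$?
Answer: $-13153$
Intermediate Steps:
$j = -439$ ($j = 4 + \left(-1629 + 1186\right) = 4 - 443 = -439$)
$C = -12714$ ($C = - 13 \cdot 163 \cdot 6 = \left(-13\right) 978 = -12714$)
$j + C = -439 - 12714 = -13153$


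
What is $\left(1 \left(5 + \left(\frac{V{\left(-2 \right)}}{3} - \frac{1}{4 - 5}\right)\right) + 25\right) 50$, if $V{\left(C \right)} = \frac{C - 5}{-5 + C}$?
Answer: $\frac{4700}{3} \approx 1566.7$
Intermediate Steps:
$V{\left(C \right)} = 1$ ($V{\left(C \right)} = \frac{-5 + C}{-5 + C} = 1$)
$\left(1 \left(5 + \left(\frac{V{\left(-2 \right)}}{3} - \frac{1}{4 - 5}\right)\right) + 25\right) 50 = \left(1 \left(5 - \left(- \frac{1}{3} + \frac{1}{4 - 5}\right)\right) + 25\right) 50 = \left(1 \left(5 + \left(1 \cdot \frac{1}{3} - \frac{1}{-1}\right)\right) + 25\right) 50 = \left(1 \left(5 + \left(\frac{1}{3} - -1\right)\right) + 25\right) 50 = \left(1 \left(5 + \left(\frac{1}{3} + 1\right)\right) + 25\right) 50 = \left(1 \left(5 + \frac{4}{3}\right) + 25\right) 50 = \left(1 \cdot \frac{19}{3} + 25\right) 50 = \left(\frac{19}{3} + 25\right) 50 = \frac{94}{3} \cdot 50 = \frac{4700}{3}$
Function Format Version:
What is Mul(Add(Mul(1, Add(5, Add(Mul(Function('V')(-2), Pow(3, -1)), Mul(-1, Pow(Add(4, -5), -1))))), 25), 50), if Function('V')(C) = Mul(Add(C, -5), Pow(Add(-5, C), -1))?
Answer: Rational(4700, 3) ≈ 1566.7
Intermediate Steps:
Function('V')(C) = 1 (Function('V')(C) = Mul(Add(-5, C), Pow(Add(-5, C), -1)) = 1)
Mul(Add(Mul(1, Add(5, Add(Mul(Function('V')(-2), Pow(3, -1)), Mul(-1, Pow(Add(4, -5), -1))))), 25), 50) = Mul(Add(Mul(1, Add(5, Add(Mul(1, Pow(3, -1)), Mul(-1, Pow(Add(4, -5), -1))))), 25), 50) = Mul(Add(Mul(1, Add(5, Add(Mul(1, Rational(1, 3)), Mul(-1, Pow(-1, -1))))), 25), 50) = Mul(Add(Mul(1, Add(5, Add(Rational(1, 3), Mul(-1, -1)))), 25), 50) = Mul(Add(Mul(1, Add(5, Add(Rational(1, 3), 1))), 25), 50) = Mul(Add(Mul(1, Add(5, Rational(4, 3))), 25), 50) = Mul(Add(Mul(1, Rational(19, 3)), 25), 50) = Mul(Add(Rational(19, 3), 25), 50) = Mul(Rational(94, 3), 50) = Rational(4700, 3)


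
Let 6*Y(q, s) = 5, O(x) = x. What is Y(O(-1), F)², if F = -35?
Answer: 25/36 ≈ 0.69444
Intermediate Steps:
Y(q, s) = ⅚ (Y(q, s) = (⅙)*5 = ⅚)
Y(O(-1), F)² = (⅚)² = 25/36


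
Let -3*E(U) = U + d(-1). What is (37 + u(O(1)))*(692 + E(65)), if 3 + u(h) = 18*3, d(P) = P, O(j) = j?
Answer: 177056/3 ≈ 59019.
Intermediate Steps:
u(h) = 51 (u(h) = -3 + 18*3 = -3 + 54 = 51)
E(U) = ⅓ - U/3 (E(U) = -(U - 1)/3 = -(-1 + U)/3 = ⅓ - U/3)
(37 + u(O(1)))*(692 + E(65)) = (37 + 51)*(692 + (⅓ - ⅓*65)) = 88*(692 + (⅓ - 65/3)) = 88*(692 - 64/3) = 88*(2012/3) = 177056/3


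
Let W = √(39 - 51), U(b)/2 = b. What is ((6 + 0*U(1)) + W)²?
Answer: 24 + 24*I*√3 ≈ 24.0 + 41.569*I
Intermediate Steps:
U(b) = 2*b
W = 2*I*√3 (W = √(-12) = 2*I*√3 ≈ 3.4641*I)
((6 + 0*U(1)) + W)² = ((6 + 0*(2*1)) + 2*I*√3)² = ((6 + 0*2) + 2*I*√3)² = ((6 + 0) + 2*I*√3)² = (6 + 2*I*√3)²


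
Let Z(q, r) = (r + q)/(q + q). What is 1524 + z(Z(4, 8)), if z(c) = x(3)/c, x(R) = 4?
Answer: 4580/3 ≈ 1526.7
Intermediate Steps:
Z(q, r) = (q + r)/(2*q) (Z(q, r) = (q + r)/((2*q)) = (q + r)*(1/(2*q)) = (q + r)/(2*q))
z(c) = 4/c
1524 + z(Z(4, 8)) = 1524 + 4/(((1/2)*(4 + 8)/4)) = 1524 + 4/(((1/2)*(1/4)*12)) = 1524 + 4/(3/2) = 1524 + 4*(2/3) = 1524 + 8/3 = 4580/3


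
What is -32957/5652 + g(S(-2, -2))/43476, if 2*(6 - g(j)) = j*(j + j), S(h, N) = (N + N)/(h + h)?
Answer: -29850214/5119299 ≈ -5.8309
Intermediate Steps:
S(h, N) = N/h (S(h, N) = (2*N)/((2*h)) = (2*N)*(1/(2*h)) = N/h)
g(j) = 6 - j² (g(j) = 6 - j*(j + j)/2 = 6 - j*2*j/2 = 6 - j²)
-32957/5652 + g(S(-2, -2))/43476 = -32957/5652 + (6 - (-2/(-2))²)/43476 = -32957*1/5652 + (6 - (-2*(-½))²)*(1/43476) = -32957/5652 + (6 - 1*1²)*(1/43476) = -32957/5652 + (6 - 1*1)*(1/43476) = -32957/5652 + (6 - 1)*(1/43476) = -32957/5652 + 5*(1/43476) = -32957/5652 + 5/43476 = -29850214/5119299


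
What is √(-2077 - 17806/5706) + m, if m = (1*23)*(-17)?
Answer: -391 + 2*I*√470315782/951 ≈ -391.0 + 45.608*I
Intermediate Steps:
m = -391 (m = 23*(-17) = -391)
√(-2077 - 17806/5706) + m = √(-2077 - 17806/5706) - 391 = √(-2077 - 17806*1/5706) - 391 = √(-2077 - 8903/2853) - 391 = √(-5934584/2853) - 391 = 2*I*√470315782/951 - 391 = -391 + 2*I*√470315782/951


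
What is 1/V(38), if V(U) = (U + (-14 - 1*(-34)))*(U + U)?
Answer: 1/4408 ≈ 0.00022686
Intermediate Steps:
V(U) = 2*U*(20 + U) (V(U) = (U + (-14 + 34))*(2*U) = (U + 20)*(2*U) = (20 + U)*(2*U) = 2*U*(20 + U))
1/V(38) = 1/(2*38*(20 + 38)) = 1/(2*38*58) = 1/4408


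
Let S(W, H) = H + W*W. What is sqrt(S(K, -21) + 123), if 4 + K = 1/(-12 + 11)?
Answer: sqrt(127) ≈ 11.269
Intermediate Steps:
K = -5 (K = -4 + 1/(-12 + 11) = -4 + 1/(-1) = -4 - 1 = -5)
S(W, H) = H + W**2
sqrt(S(K, -21) + 123) = sqrt((-21 + (-5)**2) + 123) = sqrt((-21 + 25) + 123) = sqrt(4 + 123) = sqrt(127)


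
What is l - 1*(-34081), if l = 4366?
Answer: 38447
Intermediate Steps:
l - 1*(-34081) = 4366 - 1*(-34081) = 4366 + 34081 = 38447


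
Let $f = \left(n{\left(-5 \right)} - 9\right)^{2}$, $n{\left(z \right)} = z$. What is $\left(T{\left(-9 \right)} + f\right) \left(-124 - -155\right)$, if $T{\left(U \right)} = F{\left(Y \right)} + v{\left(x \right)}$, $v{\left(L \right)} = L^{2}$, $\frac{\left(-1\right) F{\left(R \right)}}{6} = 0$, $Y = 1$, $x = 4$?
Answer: $6572$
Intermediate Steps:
$F{\left(R \right)} = 0$ ($F{\left(R \right)} = \left(-6\right) 0 = 0$)
$f = 196$ ($f = \left(-5 - 9\right)^{2} = \left(-14\right)^{2} = 196$)
$T{\left(U \right)} = 16$ ($T{\left(U \right)} = 0 + 4^{2} = 0 + 16 = 16$)
$\left(T{\left(-9 \right)} + f\right) \left(-124 - -155\right) = \left(16 + 196\right) \left(-124 - -155\right) = 212 \left(-124 + 155\right) = 212 \cdot 31 = 6572$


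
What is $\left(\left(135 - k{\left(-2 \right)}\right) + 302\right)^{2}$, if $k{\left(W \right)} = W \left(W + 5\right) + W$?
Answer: $198025$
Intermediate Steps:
$k{\left(W \right)} = W + W \left(5 + W\right)$ ($k{\left(W \right)} = W \left(5 + W\right) + W = W + W \left(5 + W\right)$)
$\left(\left(135 - k{\left(-2 \right)}\right) + 302\right)^{2} = \left(\left(135 - - 2 \left(6 - 2\right)\right) + 302\right)^{2} = \left(\left(135 - \left(-2\right) 4\right) + 302\right)^{2} = \left(\left(135 - -8\right) + 302\right)^{2} = \left(\left(135 + 8\right) + 302\right)^{2} = \left(143 + 302\right)^{2} = 445^{2} = 198025$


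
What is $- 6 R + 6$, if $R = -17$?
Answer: $108$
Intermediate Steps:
$- 6 R + 6 = \left(-6\right) \left(-17\right) + 6 = 102 + 6 = 108$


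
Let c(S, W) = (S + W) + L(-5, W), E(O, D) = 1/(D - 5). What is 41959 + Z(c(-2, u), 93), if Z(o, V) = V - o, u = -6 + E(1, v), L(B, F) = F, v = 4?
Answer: 42068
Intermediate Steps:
E(O, D) = 1/(-5 + D)
u = -7 (u = -6 + 1/(-5 + 4) = -6 + 1/(-1) = -6 - 1 = -7)
c(S, W) = S + 2*W (c(S, W) = (S + W) + W = S + 2*W)
41959 + Z(c(-2, u), 93) = 41959 + (93 - (-2 + 2*(-7))) = 41959 + (93 - (-2 - 14)) = 41959 + (93 - 1*(-16)) = 41959 + (93 + 16) = 41959 + 109 = 42068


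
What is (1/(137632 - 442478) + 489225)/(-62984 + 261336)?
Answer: 149138284349/60466813792 ≈ 2.4664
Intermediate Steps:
(1/(137632 - 442478) + 489225)/(-62984 + 261336) = (1/(-304846) + 489225)/198352 = (-1/304846 + 489225)*(1/198352) = (149138284349/304846)*(1/198352) = 149138284349/60466813792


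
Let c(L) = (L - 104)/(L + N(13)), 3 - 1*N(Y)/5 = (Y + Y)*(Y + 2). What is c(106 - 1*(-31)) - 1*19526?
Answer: -35107781/1798 ≈ -19526.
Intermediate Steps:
N(Y) = 15 - 10*Y*(2 + Y) (N(Y) = 15 - 5*(Y + Y)*(Y + 2) = 15 - 5*2*Y*(2 + Y) = 15 - 10*Y*(2 + Y))
c(L) = (-104 + L)/(-1935 + L) (c(L) = (L - 104)/(L + (15 - 20*13 - 10*13**2)) = (-104 + L)/(L + (15 - 260 - 10*169)) = (-104 + L)/(L + (15 - 260 - 1690)) = (-104 + L)/(L - 1935) = (-104 + L)/(-1935 + L))
c(106 - 1*(-31)) - 1*19526 = (-104 + (106 - 1*(-31)))/(-1935 + (106 - 1*(-31))) - 1*19526 = (-104 + (106 + 31))/(-1935 + (106 + 31)) - 19526 = (-104 + 137)/(-1935 + 137) - 19526 = 33/(-1798) - 19526 = -1/1798*33 - 19526 = -33/1798 - 19526 = -35107781/1798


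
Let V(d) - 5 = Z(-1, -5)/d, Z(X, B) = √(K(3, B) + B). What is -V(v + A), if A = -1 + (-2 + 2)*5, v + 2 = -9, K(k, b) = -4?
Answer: -5 + I/4 ≈ -5.0 + 0.25*I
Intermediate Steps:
v = -11 (v = -2 - 9 = -11)
A = -1 (A = -1 + 0*5 = -1 + 0 = -1)
Z(X, B) = √(-4 + B)
V(d) = 5 + 3*I/d (V(d) = 5 + √(-4 - 5)/d = 5 + √(-9)/d = 5 + (3*I)/d = 5 + 3*I/d)
-V(v + A) = -(5 + 3*I/(-11 - 1)) = -(5 + 3*I/(-12)) = -(5 + 3*I*(-1/12)) = -(5 - I/4) = -5 + I/4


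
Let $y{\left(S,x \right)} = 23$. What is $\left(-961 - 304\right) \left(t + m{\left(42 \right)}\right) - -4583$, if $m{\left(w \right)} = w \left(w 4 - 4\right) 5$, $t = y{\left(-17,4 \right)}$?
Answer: $-43591112$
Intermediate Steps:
$t = 23$
$m{\left(w \right)} = 5 w \left(-4 + 4 w\right)$ ($m{\left(w \right)} = w \left(4 w - 4\right) 5 = w \left(-4 + 4 w\right) 5 = 5 w \left(-4 + 4 w\right)$)
$\left(-961 - 304\right) \left(t + m{\left(42 \right)}\right) - -4583 = \left(-961 - 304\right) \left(23 + 20 \cdot 42 \left(-1 + 42\right)\right) - -4583 = - 1265 \left(23 + 20 \cdot 42 \cdot 41\right) + 4583 = - 1265 \left(23 + 34440\right) + 4583 = \left(-1265\right) 34463 + 4583 = -43595695 + 4583 = -43591112$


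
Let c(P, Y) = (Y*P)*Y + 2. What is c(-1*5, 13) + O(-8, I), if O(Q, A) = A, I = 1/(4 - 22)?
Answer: -15175/18 ≈ -843.06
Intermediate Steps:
I = -1/18 (I = 1/(-18) = -1/18 ≈ -0.055556)
c(P, Y) = 2 + P*Y² (c(P, Y) = (P*Y)*Y + 2 = P*Y² + 2 = 2 + P*Y²)
c(-1*5, 13) + O(-8, I) = (2 - 1*5*13²) - 1/18 = (2 - 5*169) - 1/18 = (2 - 845) - 1/18 = -843 - 1/18 = -15175/18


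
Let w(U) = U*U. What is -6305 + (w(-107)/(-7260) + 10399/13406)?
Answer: -306864127177/48663780 ≈ -6305.8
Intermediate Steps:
w(U) = U²
-6305 + (w(-107)/(-7260) + 10399/13406) = -6305 + ((-107)²/(-7260) + 10399/13406) = -6305 + (11449*(-1/7260) + 10399*(1/13406)) = -6305 + (-11449/7260 + 10399/13406) = -6305 - 38994277/48663780 = -306864127177/48663780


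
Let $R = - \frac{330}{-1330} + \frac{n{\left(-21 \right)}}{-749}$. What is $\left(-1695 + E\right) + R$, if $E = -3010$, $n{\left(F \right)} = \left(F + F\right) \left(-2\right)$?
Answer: $- \frac{66954920}{14231} \approx -4704.9$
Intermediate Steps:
$n{\left(F \right)} = - 4 F$ ($n{\left(F \right)} = 2 F \left(-2\right) = - 4 F$)
$R = \frac{1935}{14231}$ ($R = - \frac{330}{-1330} + \frac{\left(-4\right) \left(-21\right)}{-749} = \left(-330\right) \left(- \frac{1}{1330}\right) + 84 \left(- \frac{1}{749}\right) = \frac{33}{133} - \frac{12}{107} = \frac{1935}{14231} \approx 0.13597$)
$\left(-1695 + E\right) + R = \left(-1695 - 3010\right) + \frac{1935}{14231} = -4705 + \frac{1935}{14231} = - \frac{66954920}{14231}$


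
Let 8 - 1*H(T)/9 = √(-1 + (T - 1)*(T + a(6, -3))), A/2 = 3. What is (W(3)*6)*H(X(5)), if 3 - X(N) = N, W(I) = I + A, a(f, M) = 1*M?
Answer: 3888 - 486*√14 ≈ 2069.6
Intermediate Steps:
a(f, M) = M
A = 6 (A = 2*3 = 6)
W(I) = 6 + I (W(I) = I + 6 = 6 + I)
X(N) = 3 - N
H(T) = 72 - 9*√(-1 + (-1 + T)*(-3 + T)) (H(T) = 72 - 9*√(-1 + (T - 1)*(T - 3)) = 72 - 9*√(-1 + (-1 + T)*(-3 + T)))
(W(3)*6)*H(X(5)) = ((6 + 3)*6)*(72 - 9*√(2 + (3 - 1*5)² - 4*(3 - 1*5))) = (9*6)*(72 - 9*√(2 + (3 - 5)² - 4*(3 - 5))) = 54*(72 - 9*√(2 + (-2)² - 4*(-2))) = 54*(72 - 9*√(2 + 4 + 8)) = 54*(72 - 9*√14) = 3888 - 486*√14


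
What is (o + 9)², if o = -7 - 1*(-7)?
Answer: 81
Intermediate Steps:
o = 0 (o = -7 + 7 = 0)
(o + 9)² = (0 + 9)² = 9² = 81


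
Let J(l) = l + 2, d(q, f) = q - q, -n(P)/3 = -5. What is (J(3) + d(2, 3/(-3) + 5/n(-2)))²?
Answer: 25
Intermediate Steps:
n(P) = 15 (n(P) = -3*(-5) = 15)
d(q, f) = 0
J(l) = 2 + l
(J(3) + d(2, 3/(-3) + 5/n(-2)))² = ((2 + 3) + 0)² = (5 + 0)² = 5² = 25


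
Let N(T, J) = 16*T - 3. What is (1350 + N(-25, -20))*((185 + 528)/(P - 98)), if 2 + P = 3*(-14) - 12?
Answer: -675211/154 ≈ -4384.5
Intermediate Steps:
P = -56 (P = -2 + (3*(-14) - 12) = -2 + (-42 - 12) = -2 - 54 = -56)
N(T, J) = -3 + 16*T
(1350 + N(-25, -20))*((185 + 528)/(P - 98)) = (1350 + (-3 + 16*(-25)))*((185 + 528)/(-56 - 98)) = (1350 + (-3 - 400))*(713/(-154)) = (1350 - 403)*(713*(-1/154)) = 947*(-713/154) = -675211/154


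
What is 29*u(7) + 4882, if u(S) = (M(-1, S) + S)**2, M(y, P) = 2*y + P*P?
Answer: 89446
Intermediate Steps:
M(y, P) = P**2 + 2*y (M(y, P) = 2*y + P**2 = P**2 + 2*y)
u(S) = (-2 + S + S**2)**2 (u(S) = ((S**2 + 2*(-1)) + S)**2 = ((S**2 - 2) + S)**2 = ((-2 + S**2) + S)**2 = (-2 + S + S**2)**2)
29*u(7) + 4882 = 29*(-2 + 7 + 7**2)**2 + 4882 = 29*(-2 + 7 + 49)**2 + 4882 = 29*54**2 + 4882 = 29*2916 + 4882 = 84564 + 4882 = 89446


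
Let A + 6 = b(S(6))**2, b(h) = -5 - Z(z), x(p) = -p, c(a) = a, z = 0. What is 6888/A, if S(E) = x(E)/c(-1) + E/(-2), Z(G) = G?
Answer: 6888/19 ≈ 362.53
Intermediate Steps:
S(E) = E/2 (S(E) = -E/(-1) + E/(-2) = -E*(-1) + E*(-1/2) = E - E/2 = E/2)
b(h) = -5 (b(h) = -5 - 1*0 = -5 + 0 = -5)
A = 19 (A = -6 + (-5)**2 = -6 + 25 = 19)
6888/A = 6888/19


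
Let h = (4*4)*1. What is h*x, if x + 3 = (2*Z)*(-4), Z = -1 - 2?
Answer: 336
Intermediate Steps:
Z = -3
x = 21 (x = -3 + (2*(-3))*(-4) = -3 - 6*(-4) = -3 + 24 = 21)
h = 16 (h = 16*1 = 16)
h*x = 16*21 = 336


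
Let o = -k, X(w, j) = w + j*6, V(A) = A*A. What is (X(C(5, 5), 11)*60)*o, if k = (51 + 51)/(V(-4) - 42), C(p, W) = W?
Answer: 217260/13 ≈ 16712.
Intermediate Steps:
V(A) = A²
X(w, j) = w + 6*j
k = -51/13 (k = (51 + 51)/((-4)² - 42) = 102/(16 - 42) = 102/(-26) = 102*(-1/26) = -51/13 ≈ -3.9231)
o = 51/13 (o = -1*(-51/13) = 51/13 ≈ 3.9231)
(X(C(5, 5), 11)*60)*o = ((5 + 6*11)*60)*(51/13) = ((5 + 66)*60)*(51/13) = (71*60)*(51/13) = 4260*(51/13) = 217260/13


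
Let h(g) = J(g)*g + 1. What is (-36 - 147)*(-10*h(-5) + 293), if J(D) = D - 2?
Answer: 12261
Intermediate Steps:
J(D) = -2 + D
h(g) = 1 + g*(-2 + g) (h(g) = (-2 + g)*g + 1 = g*(-2 + g) + 1 = 1 + g*(-2 + g))
(-36 - 147)*(-10*h(-5) + 293) = (-36 - 147)*(-10*(1 - 5*(-2 - 5)) + 293) = -183*(-10*(1 - 5*(-7)) + 293) = -183*(-10*(1 + 35) + 293) = -183*(-10*36 + 293) = -183*(-360 + 293) = -183*(-67) = 12261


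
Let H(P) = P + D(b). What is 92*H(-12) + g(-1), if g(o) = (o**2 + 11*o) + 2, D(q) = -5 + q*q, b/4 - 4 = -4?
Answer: -1572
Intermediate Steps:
b = 0 (b = 16 + 4*(-4) = 16 - 16 = 0)
D(q) = -5 + q**2
H(P) = -5 + P (H(P) = P + (-5 + 0**2) = P + (-5 + 0) = P - 5 = -5 + P)
g(o) = 2 + o**2 + 11*o
92*H(-12) + g(-1) = 92*(-5 - 12) + (2 + (-1)**2 + 11*(-1)) = 92*(-17) + (2 + 1 - 11) = -1564 - 8 = -1572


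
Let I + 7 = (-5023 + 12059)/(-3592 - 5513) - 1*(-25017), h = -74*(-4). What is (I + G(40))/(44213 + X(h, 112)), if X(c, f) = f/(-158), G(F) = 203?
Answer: 18135028991/31801679955 ≈ 0.57025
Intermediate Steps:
h = 296
X(c, f) = -f/158 (X(c, f) = f*(-1/158) = -f/158)
I = 227709014/9105 (I = -7 + ((-5023 + 12059)/(-3592 - 5513) - 1*(-25017)) = -7 + (7036/(-9105) + 25017) = -7 + (7036*(-1/9105) + 25017) = -7 + (-7036/9105 + 25017) = -7 + 227772749/9105 = 227709014/9105 ≈ 25009.)
(I + G(40))/(44213 + X(h, 112)) = (227709014/9105 + 203)/(44213 - 1/158*112) = 229557329/(9105*(44213 - 56/79)) = 229557329/(9105*(3492771/79)) = (229557329/9105)*(79/3492771) = 18135028991/31801679955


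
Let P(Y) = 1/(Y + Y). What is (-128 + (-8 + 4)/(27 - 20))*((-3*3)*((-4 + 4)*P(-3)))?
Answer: 0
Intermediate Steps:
P(Y) = 1/(2*Y)
(-128 + (-8 + 4)/(27 - 20))*((-3*3)*((-4 + 4)*P(-3))) = (-128 + (-8 + 4)/(27 - 20))*((-3*3)*((-4 + 4)*((1/2)/(-3)))) = (-128 - 4/7)*(-0*(1/2)*(-1/3)) = (-128 - 4*1/7)*(-0*(-1)/6) = (-128 - 4/7)*(-9*0) = -900/7*0 = 0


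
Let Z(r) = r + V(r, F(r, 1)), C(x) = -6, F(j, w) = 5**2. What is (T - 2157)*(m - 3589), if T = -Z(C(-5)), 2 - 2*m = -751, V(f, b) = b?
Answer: 6990400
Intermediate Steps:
F(j, w) = 25
m = 753/2 (m = 1 - 1/2*(-751) = 1 + 751/2 = 753/2 ≈ 376.50)
Z(r) = 25 + r (Z(r) = r + 25 = 25 + r)
T = -19 (T = -(25 - 6) = -1*19 = -19)
(T - 2157)*(m - 3589) = (-19 - 2157)*(753/2 - 3589) = -2176*(-6425/2) = 6990400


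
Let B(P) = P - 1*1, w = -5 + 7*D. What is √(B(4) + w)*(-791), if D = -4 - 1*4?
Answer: -791*I*√58 ≈ -6024.1*I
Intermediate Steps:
D = -8 (D = -4 - 4 = -8)
w = -61 (w = -5 + 7*(-8) = -5 - 56 = -61)
B(P) = -1 + P (B(P) = P - 1 = -1 + P)
√(B(4) + w)*(-791) = √((-1 + 4) - 61)*(-791) = √(3 - 61)*(-791) = √(-58)*(-791) = (I*√58)*(-791) = -791*I*√58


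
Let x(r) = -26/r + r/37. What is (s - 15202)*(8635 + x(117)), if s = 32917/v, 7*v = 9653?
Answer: -1627178578762/12411 ≈ -1.3111e+8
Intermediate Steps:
v = 1379 (v = (⅐)*9653 = 1379)
x(r) = -26/r + r/37 (x(r) = -26/r + r*(1/37) = -26/r + r/37)
s = 32917/1379 ≈ 23.870
(s - 15202)*(8635 + x(117)) = (32917/1379 - 15202)*(8635 + (-26/117 + (1/37)*117)) = -20930641*(8635 + (-26*1/117 + 117/37))/1379 = -20930641*(8635 + (-2/9 + 117/37))/1379 = -20930641*(8635 + 979/333)/1379 = -20930641/1379*2876434/333 = -1627178578762/12411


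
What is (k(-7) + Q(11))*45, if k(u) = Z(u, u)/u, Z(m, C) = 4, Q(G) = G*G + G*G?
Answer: 76050/7 ≈ 10864.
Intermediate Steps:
Q(G) = 2*G**2 (Q(G) = G**2 + G**2 = 2*G**2)
k(u) = 4/u
(k(-7) + Q(11))*45 = (4/(-7) + 2*11**2)*45 = (4*(-1/7) + 2*121)*45 = (-4/7 + 242)*45 = (1690/7)*45 = 76050/7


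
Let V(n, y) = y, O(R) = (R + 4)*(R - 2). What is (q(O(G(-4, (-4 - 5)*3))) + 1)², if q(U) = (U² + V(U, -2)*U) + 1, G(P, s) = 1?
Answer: 1369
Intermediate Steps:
O(R) = (-2 + R)*(4 + R) (O(R) = (4 + R)*(-2 + R) = (-2 + R)*(4 + R))
q(U) = 1 + U² - 2*U (q(U) = (U² - 2*U) + 1 = 1 + U² - 2*U)
(q(O(G(-4, (-4 - 5)*3))) + 1)² = ((1 + (-8 + 1² + 2*1)² - 2*(-8 + 1² + 2*1)) + 1)² = ((1 + (-8 + 1 + 2)² - 2*(-8 + 1 + 2)) + 1)² = ((1 + (-5)² - 2*(-5)) + 1)² = ((1 + 25 + 10) + 1)² = (36 + 1)² = 37² = 1369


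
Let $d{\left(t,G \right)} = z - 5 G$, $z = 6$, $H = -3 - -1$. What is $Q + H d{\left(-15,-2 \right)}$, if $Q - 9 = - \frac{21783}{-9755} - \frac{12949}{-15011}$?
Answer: $- \frac{2914640907}{146432305} \approx -19.904$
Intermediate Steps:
$H = -2$ ($H = -3 + 1 = -2$)
$Q = \frac{1771192853}{146432305}$ ($Q = 9 - \left(- \frac{21783}{9755} - \frac{12949}{15011}\right) = 9 - - \frac{453302108}{146432305} = 9 + \left(\frac{21783}{9755} + \frac{12949}{15011}\right) = 9 + \frac{453302108}{146432305} = \frac{1771192853}{146432305} \approx 12.096$)
$d{\left(t,G \right)} = 6 - 5 G$
$Q + H d{\left(-15,-2 \right)} = \frac{1771192853}{146432305} - 2 \left(6 - -10\right) = \frac{1771192853}{146432305} - 2 \left(6 + 10\right) = \frac{1771192853}{146432305} - 32 = - \frac{2914640907}{146432305}$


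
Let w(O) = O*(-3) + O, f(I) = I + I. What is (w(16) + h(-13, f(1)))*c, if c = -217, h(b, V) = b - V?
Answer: 10199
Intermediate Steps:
f(I) = 2*I
w(O) = -2*O (w(O) = -3*O + O = -2*O)
(w(16) + h(-13, f(1)))*c = (-2*16 + (-13 - 2))*(-217) = (-32 + (-13 - 1*2))*(-217) = (-32 + (-13 - 2))*(-217) = (-32 - 15)*(-217) = -47*(-217) = 10199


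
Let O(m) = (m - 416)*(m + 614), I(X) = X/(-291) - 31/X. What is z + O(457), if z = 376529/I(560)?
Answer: -47192555109/322621 ≈ -1.4628e+5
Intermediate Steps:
I(X) = -31/X - X/291 (I(X) = X*(-1/291) - 31/X = -X/291 - 31/X = -31/X - X/291)
O(m) = (-416 + m)*(614 + m)
z = -61359165840/322621 (z = 376529/(-31/560 - 1/291*560) = 376529/(-31*1/560 - 560/291) = 376529/(-31/560 - 560/291) = 376529/(-322621/162960) = 376529*(-162960/322621) = -61359165840/322621 ≈ -1.9019e+5)
z + O(457) = -61359165840/322621 + (-255424 + 457² + 198*457) = -61359165840/322621 + (-255424 + 208849 + 90486) = -61359165840/322621 + 43911 = -47192555109/322621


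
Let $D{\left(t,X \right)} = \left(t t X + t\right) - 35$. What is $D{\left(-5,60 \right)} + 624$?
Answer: $2084$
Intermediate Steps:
$D{\left(t,X \right)} = -35 + t + X t^{2}$ ($D{\left(t,X \right)} = \left(t^{2} X + t\right) - 35 = \left(X t^{2} + t\right) - 35 = \left(t + X t^{2}\right) - 35 = -35 + t + X t^{2}$)
$D{\left(-5,60 \right)} + 624 = \left(-35 - 5 + 60 \left(-5\right)^{2}\right) + 624 = \left(-35 - 5 + 60 \cdot 25\right) + 624 = \left(-35 - 5 + 1500\right) + 624 = 1460 + 624 = 2084$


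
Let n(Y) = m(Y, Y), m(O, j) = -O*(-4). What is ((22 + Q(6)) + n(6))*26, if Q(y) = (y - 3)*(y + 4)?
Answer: 1976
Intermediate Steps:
m(O, j) = 4*O
Q(y) = (-3 + y)*(4 + y)
n(Y) = 4*Y
((22 + Q(6)) + n(6))*26 = ((22 + (-12 + 6 + 6**2)) + 4*6)*26 = ((22 + (-12 + 6 + 36)) + 24)*26 = ((22 + 30) + 24)*26 = (52 + 24)*26 = 76*26 = 1976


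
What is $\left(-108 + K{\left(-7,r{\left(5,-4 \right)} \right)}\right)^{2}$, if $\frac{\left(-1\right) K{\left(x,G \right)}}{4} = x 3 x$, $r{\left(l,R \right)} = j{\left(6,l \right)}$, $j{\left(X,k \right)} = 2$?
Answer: $484416$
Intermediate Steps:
$r{\left(l,R \right)} = 2$
$K{\left(x,G \right)} = - 12 x^{2}$ ($K{\left(x,G \right)} = - 4 x 3 x = - 4 \cdot 3 x x = - 4 \cdot 3 x^{2} = - 12 x^{2}$)
$\left(-108 + K{\left(-7,r{\left(5,-4 \right)} \right)}\right)^{2} = \left(-108 - 12 \left(-7\right)^{2}\right)^{2} = \left(-108 - 588\right)^{2} = \left(-696\right)^{2} = 484416$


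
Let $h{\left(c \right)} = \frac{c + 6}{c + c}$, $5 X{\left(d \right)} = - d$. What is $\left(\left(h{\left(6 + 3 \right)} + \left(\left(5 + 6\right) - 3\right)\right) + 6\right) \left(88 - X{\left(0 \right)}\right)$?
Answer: $\frac{3916}{3} \approx 1305.3$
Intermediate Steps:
$X{\left(d \right)} = - \frac{d}{5}$ ($X{\left(d \right)} = \frac{\left(-1\right) d}{5} = - \frac{d}{5}$)
$h{\left(c \right)} = \frac{6 + c}{2 c}$
$\left(\left(h{\left(6 + 3 \right)} + \left(\left(5 + 6\right) - 3\right)\right) + 6\right) \left(88 - X{\left(0 \right)}\right) = \left(\left(\frac{6 + \left(6 + 3\right)}{2 \left(6 + 3\right)} + \left(\left(5 + 6\right) - 3\right)\right) + 6\right) \left(88 - \left(- \frac{1}{5}\right) 0\right) = \left(\left(\frac{6 + 9}{2 \cdot 9} + \left(11 - 3\right)\right) + 6\right) \left(88 - 0\right) = \left(\left(\frac{1}{2} \cdot \frac{1}{9} \cdot 15 + 8\right) + 6\right) \left(88 + 0\right) = \left(\left(\frac{5}{6} + 8\right) + 6\right) 88 = \left(\frac{53}{6} + 6\right) 88 = \frac{89}{6} \cdot 88 = \frac{3916}{3}$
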